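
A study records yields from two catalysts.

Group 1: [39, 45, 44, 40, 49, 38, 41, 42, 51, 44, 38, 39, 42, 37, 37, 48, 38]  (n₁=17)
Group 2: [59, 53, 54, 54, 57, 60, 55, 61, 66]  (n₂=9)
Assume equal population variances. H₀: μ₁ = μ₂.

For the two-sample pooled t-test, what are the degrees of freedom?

degrees of freedom = 24

df = n₁ + n₂ − 2 = 17 + 9 − 2 = 24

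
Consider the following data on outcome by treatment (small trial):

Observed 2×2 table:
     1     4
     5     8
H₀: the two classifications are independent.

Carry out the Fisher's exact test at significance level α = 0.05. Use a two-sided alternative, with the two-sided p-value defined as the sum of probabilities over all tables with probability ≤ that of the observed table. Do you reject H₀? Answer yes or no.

reject H₀: no

Margins: r₁=5, r₂=13, c₁=6, c₂=12, n=18
p_obs = C(5,1)·C(13,5)/C(18,6); sum pmf over tables with pmf ≤ p_obs
p-value (two-sided) = 0.61485
At α=0.05: p ≥ α → fail to reject H₀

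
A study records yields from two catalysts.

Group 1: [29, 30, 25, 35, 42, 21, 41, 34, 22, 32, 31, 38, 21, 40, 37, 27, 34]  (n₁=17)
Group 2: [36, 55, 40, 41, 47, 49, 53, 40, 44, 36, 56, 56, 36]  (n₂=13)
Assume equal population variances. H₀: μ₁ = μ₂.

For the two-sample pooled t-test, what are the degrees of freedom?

degrees of freedom = 28

df = n₁ + n₂ − 2 = 17 + 13 − 2 = 28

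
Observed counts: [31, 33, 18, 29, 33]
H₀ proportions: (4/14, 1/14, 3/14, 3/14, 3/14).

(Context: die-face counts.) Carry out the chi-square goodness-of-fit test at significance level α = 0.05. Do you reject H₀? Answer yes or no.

n = 144; E_i = n·p_i = [41.14, 10.29, 30.86, 30.86, 30.86]
χ² = (31−41.14)²/41.14 + (33−10.29)²/10.29 + (18−30.86)²/30.86 + (29−30.86)²/30.86 + (33−30.86)²/30.86 = 58.2789
df = 4
p-value (upper-tail) = 0.00000
At α=0.05: p < α → reject H₀

reject H₀: yes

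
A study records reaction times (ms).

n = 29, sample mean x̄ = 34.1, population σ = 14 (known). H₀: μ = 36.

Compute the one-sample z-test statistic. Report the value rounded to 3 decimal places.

SE = σ/√n = 14/√29 = 2.5997
z = (x̄−μ₀)/SE = (34.1−36)/2.5997 = -0.7308

test statistic = -0.731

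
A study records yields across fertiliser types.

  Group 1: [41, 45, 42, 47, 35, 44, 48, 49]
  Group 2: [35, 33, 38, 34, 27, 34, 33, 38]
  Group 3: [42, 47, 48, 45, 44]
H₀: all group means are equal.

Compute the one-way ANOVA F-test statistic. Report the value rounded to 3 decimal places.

test statistic = 19.292

Group means [43.88, 34.00, 45.20], grand mean 40.429
SSB = Σnᵢ(x̄ᵢ−x̄)² = 539.468; SSW = ΣΣ(x−x̄ᵢ)² = 251.675
MSB = 539.468/2 = 269.7339; MSW = 251.675/18 = 13.9819
F = MSB/MSW = 19.2916
df = (2, 18)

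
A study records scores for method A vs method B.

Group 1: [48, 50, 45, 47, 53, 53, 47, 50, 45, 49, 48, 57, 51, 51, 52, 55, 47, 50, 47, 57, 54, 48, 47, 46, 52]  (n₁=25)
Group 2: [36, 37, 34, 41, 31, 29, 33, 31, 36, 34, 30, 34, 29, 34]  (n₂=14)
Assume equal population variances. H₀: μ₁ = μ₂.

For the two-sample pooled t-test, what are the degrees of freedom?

degrees of freedom = 37

df = n₁ + n₂ − 2 = 25 + 14 − 2 = 37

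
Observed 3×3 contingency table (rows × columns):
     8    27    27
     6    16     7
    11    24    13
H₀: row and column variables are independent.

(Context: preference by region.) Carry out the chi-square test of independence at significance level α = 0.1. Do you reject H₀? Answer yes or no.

Row totals [62, 29, 48], col totals [25, 67, 47], n=139
χ² = (8−11.15)²/11.15 + (27−29.88)²/29.88 + (27−20.96)²/20.96 + (6−5.22)²/5.22 + (16−13.98)²/13.98 + (7−9.81)²/9.81 + (11−8.63)²/8.63 + (24−23.14)²/23.14 + (13−16.23)²/16.23 = 5.4439
df = 4
p-value (upper-tail) = 0.24470
At α=0.1: p ≥ α → fail to reject H₀

reject H₀: no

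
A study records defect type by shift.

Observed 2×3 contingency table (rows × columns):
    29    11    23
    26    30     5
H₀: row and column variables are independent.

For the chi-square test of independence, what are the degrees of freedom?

df = (r−1)(c−1) = (2−1)·(3−1) = 2

degrees of freedom = 2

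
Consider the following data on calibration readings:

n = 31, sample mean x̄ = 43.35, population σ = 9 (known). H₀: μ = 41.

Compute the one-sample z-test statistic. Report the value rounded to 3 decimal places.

test statistic = 1.454

SE = σ/√n = 9/√31 = 1.6164
z = (x̄−μ₀)/SE = (43.35−41)/1.6164 = 1.4538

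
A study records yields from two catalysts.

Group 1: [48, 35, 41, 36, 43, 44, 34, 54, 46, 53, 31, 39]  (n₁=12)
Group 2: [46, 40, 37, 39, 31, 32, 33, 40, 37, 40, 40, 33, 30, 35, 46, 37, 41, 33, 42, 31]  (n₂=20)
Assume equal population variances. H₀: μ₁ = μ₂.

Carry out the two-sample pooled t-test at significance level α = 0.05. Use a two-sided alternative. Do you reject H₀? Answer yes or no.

reject H₀: yes

x̄₁=42.000, s₁=7.398, n₁=12
x̄₂=37.150, s₂=4.815, n₂=20
s_p² = [11·7.398² + 19·4.815²]/30 = 34.7517
SE = √(s_p²·(1/12+1/20)) = 2.1526
t = (42.000−37.150)/2.1526 = 2.2531
df = 30
p-value (two-sided) = 0.03172
At α=0.05: p < α → reject H₀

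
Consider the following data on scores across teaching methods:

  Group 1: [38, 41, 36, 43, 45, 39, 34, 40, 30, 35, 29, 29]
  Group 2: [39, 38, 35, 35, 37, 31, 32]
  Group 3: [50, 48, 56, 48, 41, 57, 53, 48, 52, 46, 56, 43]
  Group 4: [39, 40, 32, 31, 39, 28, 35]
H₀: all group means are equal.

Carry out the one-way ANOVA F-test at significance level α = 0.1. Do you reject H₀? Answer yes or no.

Group means [36.58, 35.29, 49.83, 34.86], grand mean 40.211
SSB = Σnᵢ(x̄ᵢ−x̄)² = 1639.447; SSW = ΣΣ(x−x̄ᵢ)² = 794.869
MSB = 1639.447/3 = 546.4822; MSW = 794.869/34 = 23.3785
F = MSB/MSW = 23.3754
df = (3, 34)
p-value (upper-tail) = 0.00000
At α=0.1: p < α → reject H₀

reject H₀: yes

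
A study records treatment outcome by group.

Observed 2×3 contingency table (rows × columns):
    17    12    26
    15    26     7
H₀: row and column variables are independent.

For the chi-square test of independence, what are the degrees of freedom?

degrees of freedom = 2

df = (r−1)(c−1) = (2−1)·(3−1) = 2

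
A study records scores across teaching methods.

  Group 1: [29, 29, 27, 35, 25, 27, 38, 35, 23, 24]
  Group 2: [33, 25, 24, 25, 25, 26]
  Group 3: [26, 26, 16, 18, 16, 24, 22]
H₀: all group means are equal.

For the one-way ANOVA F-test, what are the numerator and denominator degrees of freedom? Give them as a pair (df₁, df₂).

degrees of freedom = [2, 20]

k = 3 groups, N = 23 total
df = (k−1, N−k) = (3−1, 23−3) = (2, 20)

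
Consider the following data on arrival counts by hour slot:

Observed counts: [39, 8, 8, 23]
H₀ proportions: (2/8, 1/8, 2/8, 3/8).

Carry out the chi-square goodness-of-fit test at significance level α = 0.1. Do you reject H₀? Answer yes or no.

reject H₀: yes

n = 78; E_i = n·p_i = [19.50, 9.75, 19.50, 29.25]
χ² = (39−19.50)²/19.50 + (8−9.75)²/9.75 + (8−19.50)²/19.50 + (23−29.25)²/29.25 = 27.9316
df = 3
p-value (upper-tail) = 0.00000
At α=0.1: p < α → reject H₀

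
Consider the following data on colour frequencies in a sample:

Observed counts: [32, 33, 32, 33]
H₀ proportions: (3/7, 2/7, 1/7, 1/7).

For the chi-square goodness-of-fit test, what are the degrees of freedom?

degrees of freedom = 3

df = k − 1 = 4 − 1 = 3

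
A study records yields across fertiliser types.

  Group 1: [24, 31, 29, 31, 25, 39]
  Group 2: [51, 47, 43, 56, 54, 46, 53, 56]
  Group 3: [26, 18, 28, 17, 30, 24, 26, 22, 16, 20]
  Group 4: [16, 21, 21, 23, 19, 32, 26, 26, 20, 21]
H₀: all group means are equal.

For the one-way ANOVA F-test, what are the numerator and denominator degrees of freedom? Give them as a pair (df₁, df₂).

degrees of freedom = [3, 30]

k = 4 groups, N = 34 total
df = (k−1, N−k) = (4−1, 34−4) = (3, 30)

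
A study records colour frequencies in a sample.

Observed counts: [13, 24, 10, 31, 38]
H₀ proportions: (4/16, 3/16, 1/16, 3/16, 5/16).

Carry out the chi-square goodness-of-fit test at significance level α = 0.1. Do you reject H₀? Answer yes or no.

n = 116; E_i = n·p_i = [29.00, 21.75, 7.25, 21.75, 36.25]
χ² = (13−29.00)²/29.00 + (24−21.75)²/21.75 + (10−7.25)²/7.25 + (31−21.75)²/21.75 + (38−36.25)²/36.25 = 14.1218
df = 4
p-value (upper-tail) = 0.00692
At α=0.1: p < α → reject H₀

reject H₀: yes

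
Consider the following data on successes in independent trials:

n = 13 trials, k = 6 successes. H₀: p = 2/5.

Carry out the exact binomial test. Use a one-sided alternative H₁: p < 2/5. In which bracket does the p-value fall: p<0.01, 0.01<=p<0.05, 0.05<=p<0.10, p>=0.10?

p-value bracket: p>=0.10

Exact binomial: n=13, k=6, p₀=2/5=0.4000
P(X≤6) from Σ C(n,i)·p₀^i·(1−p₀)^(n−i)
p-value (one-sided, H₁ less) = 0.77116
→ bracket: p>=0.10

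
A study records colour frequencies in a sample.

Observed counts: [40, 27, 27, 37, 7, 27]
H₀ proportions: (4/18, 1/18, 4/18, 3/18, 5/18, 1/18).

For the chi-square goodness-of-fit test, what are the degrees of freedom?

df = k − 1 = 6 − 1 = 5

degrees of freedom = 5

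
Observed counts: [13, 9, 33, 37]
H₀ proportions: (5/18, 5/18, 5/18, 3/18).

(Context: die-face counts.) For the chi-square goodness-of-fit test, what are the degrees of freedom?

degrees of freedom = 3

df = k − 1 = 4 − 1 = 3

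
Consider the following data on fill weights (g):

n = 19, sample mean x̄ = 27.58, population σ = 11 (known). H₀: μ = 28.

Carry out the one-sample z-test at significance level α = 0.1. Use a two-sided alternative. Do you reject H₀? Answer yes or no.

reject H₀: no

SE = σ/√n = 11/√19 = 2.5236
z = (x̄−μ₀)/SE = (27.58−28)/2.5236 = -0.1664
p-value (two-sided) = 0.86782
At α=0.1: p ≥ α → fail to reject H₀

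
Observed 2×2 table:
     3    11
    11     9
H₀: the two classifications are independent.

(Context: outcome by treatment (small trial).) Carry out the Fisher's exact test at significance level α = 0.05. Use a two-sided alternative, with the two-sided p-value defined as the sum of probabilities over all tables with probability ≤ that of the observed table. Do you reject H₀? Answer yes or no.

Margins: r₁=14, r₂=20, c₁=14, c₂=20, n=34
p_obs = C(14,3)·C(20,11)/C(34,14); sum pmf over tables with pmf ≤ p_obs
p-value (two-sided) = 0.07906
At α=0.05: p ≥ α → fail to reject H₀

reject H₀: no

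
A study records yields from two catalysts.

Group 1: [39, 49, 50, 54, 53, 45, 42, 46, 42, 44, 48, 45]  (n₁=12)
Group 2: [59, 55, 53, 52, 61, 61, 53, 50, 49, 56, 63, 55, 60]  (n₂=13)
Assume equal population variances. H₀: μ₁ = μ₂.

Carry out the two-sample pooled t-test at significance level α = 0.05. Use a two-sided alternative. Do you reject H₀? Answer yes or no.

reject H₀: yes

x̄₁=46.417, s₁=4.542, n₁=12
x̄₂=55.923, s₂=4.518, n₂=13
s_p² = [11·4.542² + 12·4.518²]/23 = 20.5148
SE = √(s_p²·(1/12+1/13)) = 1.8132
t = (46.417−55.923)/1.8132 = -5.2429
df = 23
p-value (two-sided) = 0.00003
At α=0.05: p < α → reject H₀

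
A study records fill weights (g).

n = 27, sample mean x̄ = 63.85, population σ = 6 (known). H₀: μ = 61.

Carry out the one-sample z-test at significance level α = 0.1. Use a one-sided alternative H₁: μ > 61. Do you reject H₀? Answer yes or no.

reject H₀: yes

SE = σ/√n = 6/√27 = 1.1547
z = (x̄−μ₀)/SE = (63.85−61)/1.1547 = 2.4682
p-value (one-sided, H₁ greater) = 0.00679
At α=0.1: p < α → reject H₀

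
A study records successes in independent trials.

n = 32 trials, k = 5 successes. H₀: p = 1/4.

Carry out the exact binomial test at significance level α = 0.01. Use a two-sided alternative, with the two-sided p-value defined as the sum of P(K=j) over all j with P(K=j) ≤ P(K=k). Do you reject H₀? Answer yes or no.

Exact binomial: n=32, k=5, p₀=1/4=0.2500
P(X=j) = C(n,j)·p₀^j·(1−p₀)^(n−j); p = Σ P(X=j) over j with P(X=j) ≤ P(X=5)
p-value (two-sided) = 0.30660
At α=0.01: p ≥ α → fail to reject H₀

reject H₀: no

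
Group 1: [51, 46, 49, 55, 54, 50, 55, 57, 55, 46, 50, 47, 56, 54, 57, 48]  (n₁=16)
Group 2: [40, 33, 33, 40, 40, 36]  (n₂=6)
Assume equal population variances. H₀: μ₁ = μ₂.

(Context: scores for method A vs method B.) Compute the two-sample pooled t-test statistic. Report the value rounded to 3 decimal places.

x̄₁=51.875, s₁=3.931, n₁=16
x̄₂=37.000, s₂=3.464, n₂=6
s_p² = [15·3.931² + 5·3.464²]/20 = 14.5875
SE = √(s_p²·(1/16+1/6)) = 1.8284
t = (51.875−37.000)/1.8284 = 8.1356
df = 20

test statistic = 8.136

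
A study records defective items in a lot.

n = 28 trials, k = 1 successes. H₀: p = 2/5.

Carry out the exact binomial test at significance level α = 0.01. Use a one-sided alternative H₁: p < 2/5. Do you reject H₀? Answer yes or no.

Exact binomial: n=28, k=1, p₀=2/5=0.4000
P(X≤1) from Σ C(n,i)·p₀^i·(1−p₀)^(n−i)
p-value (one-sided, H₁ less) = 0.00001
At α=0.01: p < α → reject H₀

reject H₀: yes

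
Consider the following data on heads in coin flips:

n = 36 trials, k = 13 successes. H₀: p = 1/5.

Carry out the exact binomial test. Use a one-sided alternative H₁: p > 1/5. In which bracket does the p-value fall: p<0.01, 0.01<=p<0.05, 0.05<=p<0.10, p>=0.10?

p-value bracket: 0.01<=p<0.05

Exact binomial: n=36, k=13, p₀=1/5=0.2000
P(X≥13) from Σ C(n,i)·p₀^i·(1−p₀)^(n−i)
p-value (one-sided, H₁ greater) = 0.01822
→ bracket: 0.01<=p<0.05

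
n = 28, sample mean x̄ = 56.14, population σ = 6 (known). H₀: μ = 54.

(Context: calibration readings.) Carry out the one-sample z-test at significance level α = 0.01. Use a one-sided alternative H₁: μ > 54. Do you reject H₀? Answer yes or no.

SE = σ/√n = 6/√28 = 1.1339
z = (x̄−μ₀)/SE = (56.14−54)/1.1339 = 1.8873
p-value (one-sided, H₁ greater) = 0.02956
At α=0.01: p ≥ α → fail to reject H₀

reject H₀: no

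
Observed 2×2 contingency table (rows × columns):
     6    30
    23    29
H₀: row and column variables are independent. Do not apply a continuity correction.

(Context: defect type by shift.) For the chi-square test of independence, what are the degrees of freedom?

degrees of freedom = 1

df = (r−1)(c−1) = (2−1)·(2−1) = 1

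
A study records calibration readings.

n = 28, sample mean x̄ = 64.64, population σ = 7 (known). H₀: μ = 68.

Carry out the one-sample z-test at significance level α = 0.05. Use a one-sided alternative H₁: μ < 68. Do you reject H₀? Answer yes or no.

SE = σ/√n = 7/√28 = 1.3229
z = (x̄−μ₀)/SE = (64.64−68)/1.3229 = -2.5399
p-value (one-sided, H₁ less) = 0.00554
At α=0.05: p < α → reject H₀

reject H₀: yes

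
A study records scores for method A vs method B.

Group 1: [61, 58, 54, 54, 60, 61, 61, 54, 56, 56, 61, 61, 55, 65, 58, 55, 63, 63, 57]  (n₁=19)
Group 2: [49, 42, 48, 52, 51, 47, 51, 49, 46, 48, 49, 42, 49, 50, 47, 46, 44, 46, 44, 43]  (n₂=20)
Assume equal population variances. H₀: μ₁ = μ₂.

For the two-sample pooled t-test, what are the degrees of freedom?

degrees of freedom = 37

df = n₁ + n₂ − 2 = 19 + 20 − 2 = 37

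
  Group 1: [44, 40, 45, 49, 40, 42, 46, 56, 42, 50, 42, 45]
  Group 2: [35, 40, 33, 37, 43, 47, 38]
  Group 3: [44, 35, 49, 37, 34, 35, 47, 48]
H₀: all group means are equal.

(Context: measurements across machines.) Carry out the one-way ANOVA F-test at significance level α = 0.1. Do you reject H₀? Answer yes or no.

Group means [45.08, 39.00, 41.12], grand mean 42.333
SSB = Σnᵢ(x̄ᵢ−x̄)² = 180.208; SSW = ΣΣ(x−x̄ᵢ)² = 673.792
MSB = 180.208/2 = 90.1042; MSW = 673.792/24 = 28.0747
F = MSB/MSW = 3.2094
df = (2, 24)
p-value (upper-tail) = 0.05819
At α=0.1: p < α → reject H₀

reject H₀: yes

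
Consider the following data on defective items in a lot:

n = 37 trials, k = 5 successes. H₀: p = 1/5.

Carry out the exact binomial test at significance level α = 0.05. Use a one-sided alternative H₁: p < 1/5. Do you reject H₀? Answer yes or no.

reject H₀: no

Exact binomial: n=37, k=5, p₀=1/5=0.2000
P(X≤5) from Σ C(n,i)·p₀^i·(1−p₀)^(n−i)
p-value (one-sided, H₁ less) = 0.22248
At α=0.05: p ≥ α → fail to reject H₀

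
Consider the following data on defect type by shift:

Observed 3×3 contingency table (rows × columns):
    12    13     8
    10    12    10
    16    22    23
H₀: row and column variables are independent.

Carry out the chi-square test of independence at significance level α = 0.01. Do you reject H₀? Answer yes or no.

Row totals [33, 32, 61], col totals [38, 47, 41], n=126
χ² = (12−9.95)²/9.95 + (13−12.31)²/12.31 + (8−10.74)²/10.74 + (10−9.65)²/9.65 + (12−11.94)²/11.94 + (10−10.41)²/10.41 + (16−18.40)²/18.40 + (22−22.75)²/22.75 + (23−19.85)²/19.85 = 2.0249
df = 4
p-value (upper-tail) = 0.73117
At α=0.01: p ≥ α → fail to reject H₀

reject H₀: no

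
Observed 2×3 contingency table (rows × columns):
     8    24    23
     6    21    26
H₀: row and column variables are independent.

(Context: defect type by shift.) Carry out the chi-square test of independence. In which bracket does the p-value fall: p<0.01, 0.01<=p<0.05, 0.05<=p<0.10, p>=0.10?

p-value bracket: p>=0.10

Row totals [55, 53], col totals [14, 45, 49], n=108
χ² = (8−7.13)²/7.13 + (24−22.92)²/22.92 + (23−24.95)²/24.95 + (6−6.87)²/6.87 + (21−22.08)²/22.08 + (26−24.05)²/24.05 = 0.6326
df = 2
p-value (upper-tail) = 0.72885
→ bracket: p>=0.10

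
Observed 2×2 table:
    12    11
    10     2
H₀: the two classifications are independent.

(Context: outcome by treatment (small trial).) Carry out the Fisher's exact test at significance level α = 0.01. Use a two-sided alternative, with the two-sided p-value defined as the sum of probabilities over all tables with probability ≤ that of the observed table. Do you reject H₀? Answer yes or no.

Margins: r₁=23, r₂=12, c₁=22, c₂=13, n=35
p_obs = C(23,12)·C(12,10)/C(35,22); sum pmf over tables with pmf ≤ p_obs
p-value (two-sided) = 0.13905
At α=0.01: p ≥ α → fail to reject H₀

reject H₀: no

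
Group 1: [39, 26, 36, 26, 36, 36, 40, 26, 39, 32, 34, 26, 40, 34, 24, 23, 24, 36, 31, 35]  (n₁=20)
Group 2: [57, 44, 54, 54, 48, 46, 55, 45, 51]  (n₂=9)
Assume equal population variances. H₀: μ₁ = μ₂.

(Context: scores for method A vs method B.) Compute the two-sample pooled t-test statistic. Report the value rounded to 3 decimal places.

test statistic = -8.139

x̄₁=32.150, s₁=5.896, n₁=20
x̄₂=50.444, s₂=4.825, n₂=9
s_p² = [19·5.896² + 8·4.825²]/27 = 31.3619
SE = √(s_p²·(1/20+1/9)) = 2.2478
t = (32.150−50.444)/2.2478 = -8.1387
df = 27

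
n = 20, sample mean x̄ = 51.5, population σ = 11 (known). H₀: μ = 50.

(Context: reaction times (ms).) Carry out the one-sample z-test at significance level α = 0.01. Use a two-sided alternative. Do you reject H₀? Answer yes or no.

reject H₀: no

SE = σ/√n = 11/√20 = 2.4597
z = (x̄−μ₀)/SE = (51.5−50)/2.4597 = 0.6098
p-value (two-sided) = 0.54197
At α=0.01: p ≥ α → fail to reject H₀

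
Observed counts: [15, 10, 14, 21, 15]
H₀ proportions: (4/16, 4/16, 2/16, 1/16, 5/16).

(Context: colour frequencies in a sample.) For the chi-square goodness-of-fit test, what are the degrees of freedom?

degrees of freedom = 4

df = k − 1 = 5 − 1 = 4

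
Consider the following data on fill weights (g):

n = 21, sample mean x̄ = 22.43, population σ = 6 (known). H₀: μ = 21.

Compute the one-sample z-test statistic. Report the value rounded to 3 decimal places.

SE = σ/√n = 6/√21 = 1.3093
z = (x̄−μ₀)/SE = (22.43−21)/1.3093 = 1.0922

test statistic = 1.092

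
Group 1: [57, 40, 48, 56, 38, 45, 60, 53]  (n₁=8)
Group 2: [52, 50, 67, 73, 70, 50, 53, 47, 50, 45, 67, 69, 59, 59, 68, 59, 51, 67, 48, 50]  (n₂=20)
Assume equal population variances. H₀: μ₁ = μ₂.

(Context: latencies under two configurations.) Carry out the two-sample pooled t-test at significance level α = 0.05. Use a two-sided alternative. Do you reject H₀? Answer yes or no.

reject H₀: yes

x̄₁=49.625, s₁=8.158, n₁=8
x̄₂=57.700, s₂=9.148, n₂=20
s_p² = [7·8.158² + 19·9.148²]/26 = 79.0798
SE = √(s_p²·(1/8+1/20)) = 3.7201
t = (49.625−57.700)/3.7201 = -2.1707
df = 26
p-value (two-sided) = 0.03927
At α=0.05: p < α → reject H₀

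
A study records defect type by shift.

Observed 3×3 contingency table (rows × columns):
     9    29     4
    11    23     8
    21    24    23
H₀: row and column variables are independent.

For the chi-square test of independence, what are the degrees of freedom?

degrees of freedom = 4

df = (r−1)(c−1) = (3−1)·(3−1) = 4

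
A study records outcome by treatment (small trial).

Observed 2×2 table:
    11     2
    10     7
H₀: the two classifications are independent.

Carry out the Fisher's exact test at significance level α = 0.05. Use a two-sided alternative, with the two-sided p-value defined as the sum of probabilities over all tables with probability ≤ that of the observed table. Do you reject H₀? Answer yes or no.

Margins: r₁=13, r₂=17, c₁=21, c₂=9, n=30
p_obs = C(13,11)·C(17,10)/C(30,21); sum pmf over tables with pmf ≤ p_obs
p-value (two-sided) = 0.22927
At α=0.05: p ≥ α → fail to reject H₀

reject H₀: no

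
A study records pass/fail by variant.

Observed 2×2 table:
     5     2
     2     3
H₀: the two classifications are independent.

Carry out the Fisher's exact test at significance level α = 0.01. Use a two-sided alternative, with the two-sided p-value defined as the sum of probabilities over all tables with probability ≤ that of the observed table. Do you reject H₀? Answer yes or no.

reject H₀: no

Margins: r₁=7, r₂=5, c₁=7, c₂=5, n=12
p_obs = C(7,5)·C(5,2)/C(12,7); sum pmf over tables with pmf ≤ p_obs
p-value (two-sided) = 0.55808
At α=0.01: p ≥ α → fail to reject H₀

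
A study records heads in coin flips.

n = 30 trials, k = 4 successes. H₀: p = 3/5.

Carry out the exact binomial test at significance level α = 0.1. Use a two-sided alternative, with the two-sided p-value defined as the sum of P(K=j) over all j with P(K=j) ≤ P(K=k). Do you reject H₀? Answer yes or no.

reject H₀: yes

Exact binomial: n=30, k=4, p₀=3/5=0.6000
P(X=j) = C(n,j)·p₀^j·(1−p₀)^(n−j); p = Σ P(X=j) over j with P(X=j) ≤ P(X=4)
p-value (two-sided) = 0.00000
At α=0.1: p < α → reject H₀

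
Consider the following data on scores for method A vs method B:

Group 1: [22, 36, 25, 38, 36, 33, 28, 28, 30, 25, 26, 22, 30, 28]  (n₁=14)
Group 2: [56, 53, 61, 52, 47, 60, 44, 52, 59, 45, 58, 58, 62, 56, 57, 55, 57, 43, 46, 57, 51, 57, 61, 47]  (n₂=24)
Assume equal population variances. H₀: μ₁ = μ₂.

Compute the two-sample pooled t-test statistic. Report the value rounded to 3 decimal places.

x̄₁=29.071, s₁=5.106, n₁=14
x̄₂=53.917, s₂=5.830, n₂=24
s_p² = [13·5.106² + 23·5.830²]/36 = 31.1323
SE = √(s_p²·(1/14+1/24)) = 1.8764
t = (29.071−53.917)/1.8764 = -13.2408
df = 36

test statistic = -13.241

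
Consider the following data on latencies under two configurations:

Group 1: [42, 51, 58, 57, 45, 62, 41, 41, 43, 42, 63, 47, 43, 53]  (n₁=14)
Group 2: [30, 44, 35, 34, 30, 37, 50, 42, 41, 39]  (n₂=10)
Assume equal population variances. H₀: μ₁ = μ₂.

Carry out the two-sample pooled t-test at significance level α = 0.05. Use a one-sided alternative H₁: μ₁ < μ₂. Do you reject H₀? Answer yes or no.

x̄₁=49.143, s₁=8.075, n₁=14
x̄₂=38.200, s₂=6.321, n₂=10
s_p² = [13·8.075² + 9·6.321²]/22 = 54.8779
SE = √(s_p²·(1/14+1/10)) = 3.0672
t = (49.143−38.200)/3.0672 = 3.5677
df = 22
p-value (one-sided, H₁ less) = 0.99914
At α=0.05: p ≥ α → fail to reject H₀

reject H₀: no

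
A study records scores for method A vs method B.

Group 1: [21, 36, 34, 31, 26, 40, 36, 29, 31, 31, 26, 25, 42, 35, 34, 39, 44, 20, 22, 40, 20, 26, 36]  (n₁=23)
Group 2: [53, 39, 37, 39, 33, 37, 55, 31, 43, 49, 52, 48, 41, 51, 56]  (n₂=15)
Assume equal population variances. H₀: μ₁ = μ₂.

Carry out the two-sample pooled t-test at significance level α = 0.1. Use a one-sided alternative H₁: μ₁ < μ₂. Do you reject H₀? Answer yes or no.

x̄₁=31.478, s₁=7.254, n₁=23
x̄₂=44.267, s₂=8.224, n₂=15
s_p² = [22·7.254² + 14·8.224²]/36 = 58.4631
SE = √(s_p²·(1/23+1/15)) = 2.5376
t = (31.478−44.267)/2.5376 = -5.0396
df = 36
p-value (one-sided, H₁ less) = 0.00001
At α=0.1: p < α → reject H₀

reject H₀: yes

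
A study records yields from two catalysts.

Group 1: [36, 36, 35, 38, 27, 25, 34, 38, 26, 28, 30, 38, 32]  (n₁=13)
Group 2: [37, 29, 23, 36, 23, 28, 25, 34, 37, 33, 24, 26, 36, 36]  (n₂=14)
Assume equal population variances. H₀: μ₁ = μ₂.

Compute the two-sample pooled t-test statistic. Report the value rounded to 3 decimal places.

test statistic = 1.010

x̄₁=32.538, s₁=4.824, n₁=13
x̄₂=30.500, s₂=5.599, n₂=14
s_p² = [12·4.824² + 13·5.599²]/25 = 27.4692
SE = √(s_p²·(1/13+1/14)) = 2.0187
t = (32.538−30.500)/2.0187 = 1.0098
df = 25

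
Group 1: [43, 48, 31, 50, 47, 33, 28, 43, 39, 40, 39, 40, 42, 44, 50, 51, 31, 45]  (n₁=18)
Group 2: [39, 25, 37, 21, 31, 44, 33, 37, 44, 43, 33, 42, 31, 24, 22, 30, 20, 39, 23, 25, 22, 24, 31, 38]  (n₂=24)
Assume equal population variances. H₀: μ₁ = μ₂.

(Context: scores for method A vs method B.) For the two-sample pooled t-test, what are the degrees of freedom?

degrees of freedom = 40

df = n₁ + n₂ − 2 = 18 + 24 − 2 = 40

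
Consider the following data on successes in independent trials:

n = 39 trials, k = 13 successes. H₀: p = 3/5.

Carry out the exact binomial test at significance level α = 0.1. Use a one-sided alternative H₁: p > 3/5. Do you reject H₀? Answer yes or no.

reject H₀: no

Exact binomial: n=39, k=13, p₀=3/5=0.6000
P(X≥13) from Σ C(n,i)·p₀^i·(1−p₀)^(n−i)
p-value (one-sided, H₁ greater) = 0.99979
At α=0.1: p ≥ α → fail to reject H₀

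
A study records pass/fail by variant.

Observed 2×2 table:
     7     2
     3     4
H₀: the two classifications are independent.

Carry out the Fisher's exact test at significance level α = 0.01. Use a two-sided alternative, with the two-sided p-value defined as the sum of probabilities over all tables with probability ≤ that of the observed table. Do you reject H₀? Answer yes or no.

reject H₀: no

Margins: r₁=9, r₂=7, c₁=10, c₂=6, n=16
p_obs = C(9,7)·C(7,3)/C(16,10); sum pmf over tables with pmf ≤ p_obs
p-value (two-sided) = 0.30245
At α=0.01: p ≥ α → fail to reject H₀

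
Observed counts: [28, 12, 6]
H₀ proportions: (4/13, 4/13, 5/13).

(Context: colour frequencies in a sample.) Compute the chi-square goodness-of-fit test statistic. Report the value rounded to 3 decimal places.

n = 46; E_i = n·p_i = [14.15, 14.15, 17.69]
χ² = (28−14.15)²/14.15 + (12−14.15)²/14.15 + (6−17.69)²/17.69 = 21.6000
df = 2

test statistic = 21.600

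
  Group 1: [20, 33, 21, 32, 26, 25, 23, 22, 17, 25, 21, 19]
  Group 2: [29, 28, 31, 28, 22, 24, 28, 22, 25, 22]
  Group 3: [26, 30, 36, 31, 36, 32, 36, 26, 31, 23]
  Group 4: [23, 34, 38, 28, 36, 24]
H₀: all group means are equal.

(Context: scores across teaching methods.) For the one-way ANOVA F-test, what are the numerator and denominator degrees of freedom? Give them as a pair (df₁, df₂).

degrees of freedom = [3, 34]

k = 4 groups, N = 38 total
df = (k−1, N−k) = (4−1, 38−4) = (3, 34)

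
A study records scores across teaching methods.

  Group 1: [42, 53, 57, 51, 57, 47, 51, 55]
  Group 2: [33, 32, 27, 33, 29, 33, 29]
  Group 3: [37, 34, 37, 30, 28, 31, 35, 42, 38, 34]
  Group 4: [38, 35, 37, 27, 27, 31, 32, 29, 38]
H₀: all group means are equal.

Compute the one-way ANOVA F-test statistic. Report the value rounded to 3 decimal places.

Group means [51.62, 30.86, 34.60, 32.67], grand mean 37.324
SSB = Σnᵢ(x̄ᵢ−x̄)² = 2198.309; SSW = ΣΣ(x−x̄ᵢ)² = 541.132
MSB = 2198.309/3 = 732.7697; MSW = 541.132/30 = 18.0377
F = MSB/MSW = 40.6243
df = (3, 30)

test statistic = 40.624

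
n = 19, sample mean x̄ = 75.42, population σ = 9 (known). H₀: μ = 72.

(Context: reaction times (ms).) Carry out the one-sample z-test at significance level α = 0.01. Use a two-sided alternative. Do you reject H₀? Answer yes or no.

reject H₀: no

SE = σ/√n = 9/√19 = 2.0647
z = (x̄−μ₀)/SE = (75.42−72)/2.0647 = 1.6564
p-value (two-sided) = 0.09764
At α=0.01: p ≥ α → fail to reject H₀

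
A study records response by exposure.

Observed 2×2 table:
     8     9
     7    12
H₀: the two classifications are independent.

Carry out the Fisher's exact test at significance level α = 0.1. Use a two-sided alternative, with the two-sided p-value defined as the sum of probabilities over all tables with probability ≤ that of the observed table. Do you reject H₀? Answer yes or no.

Margins: r₁=17, r₂=19, c₁=15, c₂=21, n=36
p_obs = C(17,8)·C(19,7)/C(36,15); sum pmf over tables with pmf ≤ p_obs
p-value (two-sided) = 0.73600
At α=0.1: p ≥ α → fail to reject H₀

reject H₀: no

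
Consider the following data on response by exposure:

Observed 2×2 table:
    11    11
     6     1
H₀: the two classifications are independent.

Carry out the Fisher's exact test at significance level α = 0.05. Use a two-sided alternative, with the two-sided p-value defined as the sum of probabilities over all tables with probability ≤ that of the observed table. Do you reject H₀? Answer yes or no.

reject H₀: no

Margins: r₁=22, r₂=7, c₁=17, c₂=12, n=29
p_obs = C(22,11)·C(7,6)/C(29,17); sum pmf over tables with pmf ≤ p_obs
p-value (two-sided) = 0.18720
At α=0.05: p ≥ α → fail to reject H₀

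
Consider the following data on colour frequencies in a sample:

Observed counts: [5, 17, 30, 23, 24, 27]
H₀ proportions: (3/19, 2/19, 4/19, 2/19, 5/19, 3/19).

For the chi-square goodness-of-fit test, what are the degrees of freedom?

degrees of freedom = 5

df = k − 1 = 6 − 1 = 5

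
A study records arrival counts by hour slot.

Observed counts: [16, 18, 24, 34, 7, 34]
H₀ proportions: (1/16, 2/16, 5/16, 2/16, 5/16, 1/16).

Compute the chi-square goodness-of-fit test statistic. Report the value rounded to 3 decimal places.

test statistic = 140.925

n = 133; E_i = n·p_i = [8.31, 16.62, 41.56, 16.62, 41.56, 8.31]
χ² = (16−8.31)²/8.31 + (18−16.62)²/16.62 + (24−41.56)²/41.56 + (34−16.62)²/16.62 + (7−41.56)²/41.56 + (34−8.31)²/8.31 = 140.9248
df = 5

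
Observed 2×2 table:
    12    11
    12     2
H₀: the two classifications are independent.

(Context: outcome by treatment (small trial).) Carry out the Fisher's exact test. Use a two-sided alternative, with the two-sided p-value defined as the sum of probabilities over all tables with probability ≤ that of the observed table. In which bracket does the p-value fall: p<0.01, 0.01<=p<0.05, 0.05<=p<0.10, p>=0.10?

p-value bracket: 0.05<=p<0.10

Margins: r₁=23, r₂=14, c₁=24, c₂=13, n=37
p_obs = C(23,12)·C(14,12)/C(37,24); sum pmf over tables with pmf ≤ p_obs
p-value (two-sided) = 0.07404
→ bracket: 0.05<=p<0.10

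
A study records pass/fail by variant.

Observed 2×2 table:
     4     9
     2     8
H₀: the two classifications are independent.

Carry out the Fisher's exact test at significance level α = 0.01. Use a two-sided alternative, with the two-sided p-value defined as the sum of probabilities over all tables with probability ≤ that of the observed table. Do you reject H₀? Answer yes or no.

Margins: r₁=13, r₂=10, c₁=6, c₂=17, n=23
p_obs = C(13,4)·C(10,2)/C(23,6); sum pmf over tables with pmf ≤ p_obs
p-value (two-sided) = 0.66002
At α=0.01: p ≥ α → fail to reject H₀

reject H₀: no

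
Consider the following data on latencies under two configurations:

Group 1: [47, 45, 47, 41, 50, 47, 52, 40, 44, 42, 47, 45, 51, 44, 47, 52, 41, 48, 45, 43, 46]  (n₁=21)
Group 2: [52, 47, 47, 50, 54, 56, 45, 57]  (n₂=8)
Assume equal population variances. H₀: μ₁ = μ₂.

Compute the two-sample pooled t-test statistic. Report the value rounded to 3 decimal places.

test statistic = -3.253

x̄₁=45.905, s₁=3.491, n₁=21
x̄₂=51.000, s₂=4.472, n₂=8
s_p² = [20·3.491² + 7·4.472²]/27 = 14.2152
SE = √(s_p²·(1/21+1/8)) = 1.5665
t = (45.905−51.000)/1.5665 = -3.2527
df = 27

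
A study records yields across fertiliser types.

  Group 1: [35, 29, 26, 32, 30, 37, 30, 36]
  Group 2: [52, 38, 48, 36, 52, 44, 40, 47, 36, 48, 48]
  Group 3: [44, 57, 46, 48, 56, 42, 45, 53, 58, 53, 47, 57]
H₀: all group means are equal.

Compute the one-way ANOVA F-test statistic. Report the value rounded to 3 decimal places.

test statistic = 28.233

Group means [31.88, 44.45, 50.50], grand mean 43.548
SSB = Σnᵢ(x̄ᵢ−x̄)² = 1679.075; SSW = ΣΣ(x−x̄ᵢ)² = 832.602
MSB = 1679.075/2 = 839.5376; MSW = 832.602/28 = 29.7358
F = MSB/MSW = 28.2332
df = (2, 28)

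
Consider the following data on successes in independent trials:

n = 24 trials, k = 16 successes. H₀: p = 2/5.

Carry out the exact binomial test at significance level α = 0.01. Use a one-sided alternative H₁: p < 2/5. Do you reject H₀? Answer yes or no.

reject H₀: no

Exact binomial: n=24, k=16, p₀=2/5=0.4000
P(X≤16) from Σ C(n,i)·p₀^i·(1−p₀)^(n−i)
p-value (one-sided, H₁ less) = 0.99780
At α=0.01: p ≥ α → fail to reject H₀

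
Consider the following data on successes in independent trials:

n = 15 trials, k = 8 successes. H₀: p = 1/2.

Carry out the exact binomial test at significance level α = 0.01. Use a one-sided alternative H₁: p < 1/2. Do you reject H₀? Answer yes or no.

reject H₀: no

Exact binomial: n=15, k=8, p₀=1/2=0.5000
P(X≤8) from Σ C(n,i)·p₀^i·(1−p₀)^(n−i)
p-value (one-sided, H₁ less) = 0.69638
At α=0.01: p ≥ α → fail to reject H₀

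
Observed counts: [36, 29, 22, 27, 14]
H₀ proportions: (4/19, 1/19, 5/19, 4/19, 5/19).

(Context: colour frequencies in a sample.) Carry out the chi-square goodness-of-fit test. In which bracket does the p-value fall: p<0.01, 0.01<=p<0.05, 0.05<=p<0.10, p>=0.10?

n = 128; E_i = n·p_i = [26.95, 6.74, 33.68, 26.95, 33.68]
χ² = (36−26.95)²/26.95 + (29−6.74)²/6.74 + (22−33.68)²/33.68 + (27−26.95)²/26.95 + (14−33.68)²/33.68 = 92.1699
df = 4
p-value (upper-tail) = 0.00000
→ bracket: p<0.01

p-value bracket: p<0.01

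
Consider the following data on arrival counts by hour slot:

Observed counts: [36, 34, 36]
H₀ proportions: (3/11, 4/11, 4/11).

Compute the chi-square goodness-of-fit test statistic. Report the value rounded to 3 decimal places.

test statistic = 2.443

n = 106; E_i = n·p_i = [28.91, 38.55, 38.55]
χ² = (36−28.91)²/28.91 + (34−38.55)²/38.55 + (36−38.55)²/38.55 = 2.4434
df = 2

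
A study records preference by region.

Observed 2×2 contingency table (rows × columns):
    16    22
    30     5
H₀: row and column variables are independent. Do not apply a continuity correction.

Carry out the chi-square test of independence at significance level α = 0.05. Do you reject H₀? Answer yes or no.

reject H₀: yes

Row totals [38, 35], col totals [46, 27], n=73
χ² = (16−23.95)²/23.95 + (22−14.05)²/14.05 + (30−22.05)²/22.05 + (5−12.95)²/12.95 = 14.8664
df = 1
p-value (upper-tail) = 0.00012
At α=0.05: p < α → reject H₀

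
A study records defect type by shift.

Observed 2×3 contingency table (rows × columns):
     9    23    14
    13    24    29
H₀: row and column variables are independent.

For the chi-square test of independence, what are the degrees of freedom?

degrees of freedom = 2

df = (r−1)(c−1) = (2−1)·(3−1) = 2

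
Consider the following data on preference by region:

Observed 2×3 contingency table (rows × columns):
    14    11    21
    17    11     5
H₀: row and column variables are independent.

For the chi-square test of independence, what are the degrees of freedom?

degrees of freedom = 2

df = (r−1)(c−1) = (2−1)·(3−1) = 2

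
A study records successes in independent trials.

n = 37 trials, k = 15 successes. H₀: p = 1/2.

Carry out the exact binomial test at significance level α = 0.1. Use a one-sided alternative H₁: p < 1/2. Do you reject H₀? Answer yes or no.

reject H₀: no

Exact binomial: n=37, k=15, p₀=1/2=0.5000
P(X≤15) from Σ C(n,i)·p₀^i·(1−p₀)^(n−i)
p-value (one-sided, H₁ less) = 0.16200
At α=0.1: p ≥ α → fail to reject H₀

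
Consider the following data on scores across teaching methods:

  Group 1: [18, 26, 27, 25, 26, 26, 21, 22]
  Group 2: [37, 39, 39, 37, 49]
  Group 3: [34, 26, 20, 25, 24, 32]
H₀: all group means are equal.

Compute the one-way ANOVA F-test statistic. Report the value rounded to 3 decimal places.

test statistic = 22.438

Group means [23.88, 40.20, 26.83], grand mean 29.105
SSB = Σnᵢ(x̄ᵢ−x̄)² = 865.281; SSW = ΣΣ(x−x̄ᵢ)² = 308.508
MSB = 865.281/2 = 432.6406; MSW = 308.508/16 = 19.2818
F = MSB/MSW = 22.4378
df = (2, 16)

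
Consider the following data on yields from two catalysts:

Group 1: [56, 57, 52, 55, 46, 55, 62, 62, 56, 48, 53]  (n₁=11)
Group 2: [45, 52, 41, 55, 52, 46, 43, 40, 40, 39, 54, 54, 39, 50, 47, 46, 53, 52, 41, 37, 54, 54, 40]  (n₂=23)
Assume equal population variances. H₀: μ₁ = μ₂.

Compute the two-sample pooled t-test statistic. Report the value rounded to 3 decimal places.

test statistic = 3.749

x̄₁=54.727, s₁=4.962, n₁=11
x̄₂=46.696, s₂=6.204, n₂=23
s_p² = [10·4.962² + 22·6.204²]/32 = 34.1579
SE = √(s_p²·(1/11+1/23)) = 2.1425
t = (54.727−46.696)/2.1425 = 3.7487
df = 32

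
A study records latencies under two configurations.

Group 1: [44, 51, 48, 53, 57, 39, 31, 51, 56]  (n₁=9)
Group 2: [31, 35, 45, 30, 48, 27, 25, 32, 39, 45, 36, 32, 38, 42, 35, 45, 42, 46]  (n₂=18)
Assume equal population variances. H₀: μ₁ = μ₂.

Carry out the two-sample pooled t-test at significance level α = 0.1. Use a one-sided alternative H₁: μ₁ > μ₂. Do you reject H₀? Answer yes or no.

reject H₀: yes

x̄₁=47.778, s₁=8.467, n₁=9
x̄₂=37.389, s₂=7.005, n₂=18
s_p² = [8·8.467² + 17·7.005²]/25 = 56.3133
SE = √(s_p²·(1/9+1/18)) = 3.0636
t = (47.778−37.389)/3.0636 = 3.3911
df = 25
p-value (one-sided, H₁ greater) = 0.00116
At α=0.1: p < α → reject H₀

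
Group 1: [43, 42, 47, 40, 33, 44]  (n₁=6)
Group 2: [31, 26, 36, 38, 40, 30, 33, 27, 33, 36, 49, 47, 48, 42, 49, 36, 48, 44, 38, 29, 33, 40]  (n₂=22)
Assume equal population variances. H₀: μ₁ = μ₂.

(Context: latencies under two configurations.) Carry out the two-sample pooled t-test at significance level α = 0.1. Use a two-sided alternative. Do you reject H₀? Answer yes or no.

x̄₁=41.500, s₁=4.764, n₁=6
x̄₂=37.864, s₂=7.331, n₂=22
s_p² = [5·4.764² + 21·7.331²]/26 = 47.7727
SE = √(s_p²·(1/6+1/22)) = 3.1833
t = (41.500−37.864)/3.1833 = 1.1423
df = 26
p-value (two-sided) = 0.26373
At α=0.1: p ≥ α → fail to reject H₀

reject H₀: no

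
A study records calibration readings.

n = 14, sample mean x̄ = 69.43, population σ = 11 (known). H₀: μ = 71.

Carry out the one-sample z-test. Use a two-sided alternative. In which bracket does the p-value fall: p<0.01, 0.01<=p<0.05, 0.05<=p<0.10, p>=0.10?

p-value bracket: p>=0.10

SE = σ/√n = 11/√14 = 2.9399
z = (x̄−μ₀)/SE = (69.43−71)/2.9399 = -0.5340
p-value (two-sided) = 0.59332
→ bracket: p>=0.10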